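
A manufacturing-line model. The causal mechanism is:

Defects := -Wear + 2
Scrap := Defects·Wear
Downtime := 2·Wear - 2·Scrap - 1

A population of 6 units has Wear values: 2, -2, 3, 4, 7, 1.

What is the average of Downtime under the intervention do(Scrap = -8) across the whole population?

20

The intervention sets Scrap=-8 in all 6 units regardless of Wear. Recomputing Downtime per unit gives 19, 11, 21, 23, 29, 17; average 20.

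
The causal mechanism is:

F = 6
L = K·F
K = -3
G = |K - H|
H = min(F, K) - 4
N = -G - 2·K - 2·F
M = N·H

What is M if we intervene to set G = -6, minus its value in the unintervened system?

Under do(G=-6), the mechanism G = |K - H| is discarded; G is fixed at -6.
H = min(F, K) - 4  [with F=6, K=-3]  = -7
N = -G - 2·K - 2·F  [with G=-6, K=-3, F=6]  = 0
M = N·H  [with N=0, H=-7]  = 0
Without intervention: H = min(F, K) - 4  [with F=6, K=-3]  = -7; G = |K - H|  [with K=-3, H=-7]  = 4; N = -G - 2·K - 2·F  [with G=4, K=-3, F=6]  = -10; M = N·H  [with N=-10, H=-7]  = 70.
Change = 0 − 70 = -70.

-70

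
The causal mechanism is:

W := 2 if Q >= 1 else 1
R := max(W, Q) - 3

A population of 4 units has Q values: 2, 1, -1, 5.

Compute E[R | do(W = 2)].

-0.25

Every unit gets W=2 under the intervention. R values become -1, -1, -1, 2; E[R|do(W=2)] = -0.25.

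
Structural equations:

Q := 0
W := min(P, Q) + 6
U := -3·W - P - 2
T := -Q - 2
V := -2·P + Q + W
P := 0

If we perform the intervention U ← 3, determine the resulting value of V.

The intervention breaks the incoming arrows to U: U := -3·W - P - 2 no longer applies, and U = 3.
Since V is not a descendant of the intervened variable, it is unaffected.
W = min(P, Q) + 6  [with P=0, Q=0]  = 6
V = -2·P + Q + W  [with P=0, Q=0, W=6]  = 6

6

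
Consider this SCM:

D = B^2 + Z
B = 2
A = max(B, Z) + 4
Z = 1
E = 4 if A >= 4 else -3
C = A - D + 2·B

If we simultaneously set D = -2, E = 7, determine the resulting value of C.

12

Setting D = -2, E = 7 by intervention discards those variables' equations.
A = max(B, Z) + 4  [with B=2, Z=1]  = 6
C = A - D + 2·B  [with A=6, D=-2, B=2]  = 12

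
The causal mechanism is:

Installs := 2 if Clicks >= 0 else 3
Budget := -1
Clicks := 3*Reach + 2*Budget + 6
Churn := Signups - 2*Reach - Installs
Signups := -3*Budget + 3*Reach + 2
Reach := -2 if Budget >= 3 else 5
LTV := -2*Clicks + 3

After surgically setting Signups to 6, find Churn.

The intervention breaks the incoming arrows to Signups: Signups := -3*Budget + 3*Reach + 2 no longer applies, and Signups = 6.
Reach = -2 if Budget >= 3 else 5  [with Budget=-1]  = 5
Clicks = 3*Reach + 2*Budget + 6  [with Reach=5, Budget=-1]  = 19
Installs = 2 if Clicks >= 0 else 3  [with Clicks=19]  = 2
Churn = Signups - 2*Reach - Installs  [with Signups=6, Reach=5, Installs=2]  = -6

-6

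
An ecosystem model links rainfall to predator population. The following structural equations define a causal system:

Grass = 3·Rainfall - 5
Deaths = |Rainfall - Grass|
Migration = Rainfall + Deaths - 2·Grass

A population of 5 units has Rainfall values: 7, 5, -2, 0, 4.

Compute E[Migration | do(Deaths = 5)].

1

Under do(Deaths=5), Deaths's equation is replaced by Deaths=5 for every unit. Per-unit Migration: -20, -10, 25, 15, -5. Mean = 1.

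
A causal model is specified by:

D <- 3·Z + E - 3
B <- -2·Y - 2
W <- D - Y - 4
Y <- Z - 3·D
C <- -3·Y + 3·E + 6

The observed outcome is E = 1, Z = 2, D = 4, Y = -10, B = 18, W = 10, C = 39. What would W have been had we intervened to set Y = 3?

-3

Under do(Y=3), the mechanism Y <- Z - 3·D is discarded; Y is fixed at 3.
D = 3·Z + E - 3  [with Z=2, E=1]  = 4
W = D - Y - 4  [with D=4, Y=3]  = -3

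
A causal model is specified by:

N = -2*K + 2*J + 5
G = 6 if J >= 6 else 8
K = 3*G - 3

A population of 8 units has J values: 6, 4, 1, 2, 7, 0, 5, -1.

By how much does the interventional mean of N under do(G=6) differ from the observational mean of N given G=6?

-7

Every unit gets G=6 under the intervention. N values become -13, -17, -23, -21, -11, -25, -15, -27; E[N|do(G=6)] = -19.
Conditioning on G=6 selects the 2 unit(s) with J ∈ {6, 7}. Their N values: -13, -11. Mean = -12.
Difference = -19 − (-12) = -7.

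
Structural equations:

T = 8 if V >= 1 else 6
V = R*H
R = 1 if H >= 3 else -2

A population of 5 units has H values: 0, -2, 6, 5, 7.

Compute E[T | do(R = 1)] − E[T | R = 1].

-0.8

do(R=1) breaks R's dependence on H. With R=1 fixed, T across the units is 6, 6, 8, 8, 8, mean 7.2.
E[T|R=1] averages over only the 3 units with R=1 (H = 6, 5, 7): T = 8, 8, 8, mean 8.
Difference = 7.2 − 8 = -0.8.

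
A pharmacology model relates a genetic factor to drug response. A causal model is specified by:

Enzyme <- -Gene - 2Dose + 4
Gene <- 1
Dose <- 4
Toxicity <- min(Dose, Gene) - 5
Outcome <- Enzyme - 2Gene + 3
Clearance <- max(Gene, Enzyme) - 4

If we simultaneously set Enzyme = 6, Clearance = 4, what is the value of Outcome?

7

Setting Enzyme = 6, Clearance = 4 by intervention discards those variables' equations.
Outcome = Enzyme - 2Gene + 3  [with Enzyme=6, Gene=1]  = 7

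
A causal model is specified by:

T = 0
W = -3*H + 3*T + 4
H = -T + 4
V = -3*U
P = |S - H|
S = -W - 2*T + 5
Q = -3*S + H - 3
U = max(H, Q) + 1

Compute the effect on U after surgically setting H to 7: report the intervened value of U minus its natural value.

3

Under do(H=7), the mechanism H = -T + 4 is discarded; H is fixed at 7.
W = -3*H + 3*T + 4  [with H=7, T=0]  = -17
S = -W - 2*T + 5  [with W=-17, T=0]  = 22
Q = -3*S + H - 3  [with S=22, H=7]  = -62
U = max(H, Q) + 1  [with H=7, Q=-62]  = 8
Without intervention: H = -T + 4  [with T=0]  = 4; W = -3*H + 3*T + 4  [with H=4, T=0]  = -8; S = -W - 2*T + 5  [with W=-8, T=0]  = 13; Q = -3*S + H - 3  [with S=13, H=4]  = -38; U = max(H, Q) + 1  [with H=4, Q=-38]  = 5.
Change = 8 − 5 = 3.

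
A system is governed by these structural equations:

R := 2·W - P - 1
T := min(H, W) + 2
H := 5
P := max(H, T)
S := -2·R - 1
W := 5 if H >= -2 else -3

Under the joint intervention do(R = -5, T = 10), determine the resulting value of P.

Under do(R = -5, T = 10), each intervened variable's structural equation is replaced by its fixed value.
P = max(H, T)  [with H=5, T=10]  = 10

10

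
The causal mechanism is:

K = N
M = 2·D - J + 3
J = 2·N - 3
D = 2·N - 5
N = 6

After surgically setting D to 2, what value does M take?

-2

The intervention breaks the incoming arrows to D: D = 2·N - 5 no longer applies, and D = 2.
J = 2·N - 3  [with N=6]  = 9
M = 2·D - J + 3  [with D=2, J=9]  = -2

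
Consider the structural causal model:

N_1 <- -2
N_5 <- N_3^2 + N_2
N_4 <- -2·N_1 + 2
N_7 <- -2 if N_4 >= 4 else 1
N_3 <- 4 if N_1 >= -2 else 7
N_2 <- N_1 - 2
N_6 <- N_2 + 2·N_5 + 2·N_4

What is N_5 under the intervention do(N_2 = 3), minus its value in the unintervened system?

7

do(N_2=3) replaces the equation N_2 <- N_1 - 2 with the constant N_2 = 3.
N_3 = 4 if N_1 >= -2 else 7  [with N_1=-2]  = 4
N_5 = N_3^2 + N_2  [with N_3=4, N_2=3]  = 19
Without intervention: N_2 = N_1 - 2  [with N_1=-2]  = -4; N_3 = 4 if N_1 >= -2 else 7  [with N_1=-2]  = 4; N_5 = N_3^2 + N_2  [with N_3=4, N_2=-4]  = 12.
Change = 19 − 12 = 7.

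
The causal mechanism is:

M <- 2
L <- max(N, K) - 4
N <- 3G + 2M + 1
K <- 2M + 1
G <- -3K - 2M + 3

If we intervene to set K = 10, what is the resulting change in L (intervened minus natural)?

do(K=10) replaces the equation K <- 2M + 1 with the constant K = 10.
G = -3K - 2M + 3  [with K=10, M=2]  = -31
N = 3G + 2M + 1  [with G=-31, M=2]  = -88
L = max(N, K) - 4  [with N=-88, K=10]  = 6
Without intervention: K = 2M + 1  [with M=2]  = 5; G = -3K - 2M + 3  [with K=5, M=2]  = -16; N = 3G + 2M + 1  [with G=-16, M=2]  = -43; L = max(N, K) - 4  [with N=-43, K=5]  = 1.
Change = 6 − 1 = 5.

5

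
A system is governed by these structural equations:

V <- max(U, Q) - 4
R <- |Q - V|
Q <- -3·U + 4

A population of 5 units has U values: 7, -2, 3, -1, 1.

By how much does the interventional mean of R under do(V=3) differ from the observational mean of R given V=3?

-3.8

Under do(V=3), V's equation is replaced by V=3 for every unit. Per-unit R: 20, 7, 8, 4, 2. Mean = 8.2.
Observing V=3 restricts to units where V's equation naturally yields 3: U ∈ {7, -1}. In that subpopulation R = 20, 4, mean 12.
Difference = 8.2 − 12 = -3.8.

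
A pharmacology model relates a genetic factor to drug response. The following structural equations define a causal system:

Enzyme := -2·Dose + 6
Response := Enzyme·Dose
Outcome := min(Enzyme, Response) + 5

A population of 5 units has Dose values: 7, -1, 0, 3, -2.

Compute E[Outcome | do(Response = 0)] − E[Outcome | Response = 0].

-1.6

The intervention sets Response=0 in all 5 units regardless of Dose. Recomputing Outcome per unit gives -3, 5, 5, 5, 5; average 3.4.
E[Outcome|Response=0] averages over only the 2 units with Response=0 (Dose = 0, 3): Outcome = 5, 5, mean 5.
Difference = 3.4 − 5 = -1.6.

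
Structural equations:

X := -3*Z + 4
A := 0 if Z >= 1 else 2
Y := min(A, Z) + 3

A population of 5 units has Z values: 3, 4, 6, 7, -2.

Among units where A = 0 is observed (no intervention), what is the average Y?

Conditioning on A=0 selects the 4 unit(s) with Z ∈ {3, 4, 6, 7}. Their Y values: 3, 3, 3, 3. Mean = 3.

3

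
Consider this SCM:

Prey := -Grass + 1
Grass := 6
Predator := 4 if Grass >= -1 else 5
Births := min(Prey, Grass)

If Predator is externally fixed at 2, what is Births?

-5

The intervention breaks the incoming arrows to Predator: Predator := 4 if Grass >= -1 else 5 no longer applies, and Predator = 2.
Births is not downstream of the intervention, so its value is determined by the original equations.
Prey = -Grass + 1  [with Grass=6]  = -5
Births = min(Prey, Grass)  [with Prey=-5, Grass=6]  = -5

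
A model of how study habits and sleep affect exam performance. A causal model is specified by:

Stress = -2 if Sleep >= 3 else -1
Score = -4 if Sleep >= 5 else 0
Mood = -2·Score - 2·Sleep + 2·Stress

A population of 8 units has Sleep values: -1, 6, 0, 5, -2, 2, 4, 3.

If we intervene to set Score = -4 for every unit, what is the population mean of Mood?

Every unit gets Score=-4 under the intervention. Mood values become 8, -8, 6, -6, 10, 2, -4, -2; E[Mood|do(Score=-4)] = 0.75.

0.75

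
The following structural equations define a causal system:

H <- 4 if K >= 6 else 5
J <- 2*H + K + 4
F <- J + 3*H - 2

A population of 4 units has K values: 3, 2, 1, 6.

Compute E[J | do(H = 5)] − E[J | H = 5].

do(H=5) breaks H's dependence on K. With H=5 fixed, J across the units is 17, 16, 15, 20, mean 17.
Conditioning on H=5 selects the 3 unit(s) with K ∈ {3, 2, 1}. Their J values: 17, 16, 15. Mean = 16.
Difference = 17 − 16 = 1.

1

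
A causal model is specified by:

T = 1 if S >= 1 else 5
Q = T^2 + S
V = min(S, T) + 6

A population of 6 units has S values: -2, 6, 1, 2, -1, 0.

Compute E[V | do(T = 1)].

6

do(T=1) breaks T's dependence on S. With T=1 fixed, V across the units is 4, 7, 7, 7, 5, 6, mean 6.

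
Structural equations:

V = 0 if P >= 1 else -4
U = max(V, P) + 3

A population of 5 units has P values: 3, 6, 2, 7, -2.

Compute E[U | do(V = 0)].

Under do(V=0), V's equation is replaced by V=0 for every unit. Per-unit U: 6, 9, 5, 10, 3. Mean = 6.6.

6.6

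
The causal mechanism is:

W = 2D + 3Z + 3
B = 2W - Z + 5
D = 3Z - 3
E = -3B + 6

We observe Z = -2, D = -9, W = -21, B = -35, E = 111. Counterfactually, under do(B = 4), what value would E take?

Intervening sets B = 4 and removes its equation (B = 2W - Z + 5).
E = -3B + 6  [with B=4]  = -6

-6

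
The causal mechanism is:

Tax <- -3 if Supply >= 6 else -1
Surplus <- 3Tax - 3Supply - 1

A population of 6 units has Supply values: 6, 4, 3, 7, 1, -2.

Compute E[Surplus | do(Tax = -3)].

Under do(Tax=-3), Tax's equation is replaced by Tax=-3 for every unit. Per-unit Surplus: -28, -22, -19, -31, -13, -4. Mean = -19.5.

-19.5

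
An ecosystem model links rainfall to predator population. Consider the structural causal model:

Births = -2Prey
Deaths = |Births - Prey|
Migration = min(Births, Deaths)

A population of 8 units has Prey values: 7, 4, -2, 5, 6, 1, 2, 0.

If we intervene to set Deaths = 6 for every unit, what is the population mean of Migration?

-5.75

The intervention sets Deaths=6 in all 8 units regardless of Prey. Recomputing Migration per unit gives -14, -8, 4, -10, -12, -2, -4, 0; average -5.75.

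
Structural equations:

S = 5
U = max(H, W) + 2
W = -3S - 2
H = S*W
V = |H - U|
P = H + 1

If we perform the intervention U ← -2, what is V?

Intervening sets U = -2 and removes its equation (U = max(H, W) + 2).
W = -3S - 2  [with S=5]  = -17
H = S*W  [with S=5, W=-17]  = -85
V = |H - U|  [with H=-85, U=-2]  = 83

83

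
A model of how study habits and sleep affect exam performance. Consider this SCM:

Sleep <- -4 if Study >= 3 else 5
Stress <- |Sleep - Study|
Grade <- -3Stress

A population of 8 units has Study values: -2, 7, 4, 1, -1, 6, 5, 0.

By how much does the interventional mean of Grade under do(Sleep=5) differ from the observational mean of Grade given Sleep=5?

6.75

do(Sleep=5) breaks Sleep's dependence on Study. With Sleep=5 fixed, Grade across the units is -21, -6, -3, -12, -18, -3, 0, -15, mean -9.75.
Conditioning on Sleep=5 selects the 4 unit(s) with Study ∈ {-2, 1, -1, 0}. Their Grade values: -21, -12, -18, -15. Mean = -16.5.
Difference = -9.75 − (-16.5) = 6.75.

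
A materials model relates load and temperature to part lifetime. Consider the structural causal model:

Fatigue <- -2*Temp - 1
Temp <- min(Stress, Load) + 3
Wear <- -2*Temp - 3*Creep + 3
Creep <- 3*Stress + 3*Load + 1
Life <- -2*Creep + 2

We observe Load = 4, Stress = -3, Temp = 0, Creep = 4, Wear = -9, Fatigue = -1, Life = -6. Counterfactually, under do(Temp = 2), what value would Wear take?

-13

do(Temp=2) replaces the equation Temp <- min(Stress, Load) + 3 with the constant Temp = 2.
Creep = 3*Stress + 3*Load + 1  [with Stress=-3, Load=4]  = 4
Wear = -2*Temp - 3*Creep + 3  [with Temp=2, Creep=4]  = -13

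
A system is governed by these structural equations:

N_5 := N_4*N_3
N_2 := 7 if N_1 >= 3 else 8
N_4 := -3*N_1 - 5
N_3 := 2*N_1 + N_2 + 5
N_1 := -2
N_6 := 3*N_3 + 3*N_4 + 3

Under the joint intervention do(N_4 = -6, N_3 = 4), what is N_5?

The joint intervention fixes N_4 = -6, N_3 = 4, removing each variable's own equation.
N_5 = N_4*N_3  [with N_4=-6, N_3=4]  = -24

-24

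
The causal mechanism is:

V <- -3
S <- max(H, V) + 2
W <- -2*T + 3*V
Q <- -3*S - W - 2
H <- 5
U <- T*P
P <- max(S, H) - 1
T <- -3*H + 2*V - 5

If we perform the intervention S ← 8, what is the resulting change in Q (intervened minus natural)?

-3

do(S=8) replaces the equation S <- max(H, V) + 2 with the constant S = 8.
T = -3*H + 2*V - 5  [with H=5, V=-3]  = -26
W = -2*T + 3*V  [with T=-26, V=-3]  = 43
Q = -3*S - W - 2  [with S=8, W=43]  = -69
Without intervention: T = -3*H + 2*V - 5  [with H=5, V=-3]  = -26; S = max(H, V) + 2  [with H=5, V=-3]  = 7; W = -2*T + 3*V  [with T=-26, V=-3]  = 43; Q = -3*S - W - 2  [with S=7, W=43]  = -66.
Change = -69 − (-66) = -3.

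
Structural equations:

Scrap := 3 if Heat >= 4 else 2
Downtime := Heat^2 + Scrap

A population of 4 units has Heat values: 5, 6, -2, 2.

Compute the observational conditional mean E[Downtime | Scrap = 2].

6

Observing Scrap=2 restricts to units where Scrap's equation naturally yields 2: Heat ∈ {-2, 2}. In that subpopulation Downtime = 6, 6, mean 6.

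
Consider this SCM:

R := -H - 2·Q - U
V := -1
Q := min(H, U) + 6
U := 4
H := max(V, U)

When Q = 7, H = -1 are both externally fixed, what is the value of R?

The joint intervention fixes Q = 7, H = -1, removing each variable's own equation.
R = -H - 2·Q - U  [with H=-1, Q=7, U=4]  = -17

-17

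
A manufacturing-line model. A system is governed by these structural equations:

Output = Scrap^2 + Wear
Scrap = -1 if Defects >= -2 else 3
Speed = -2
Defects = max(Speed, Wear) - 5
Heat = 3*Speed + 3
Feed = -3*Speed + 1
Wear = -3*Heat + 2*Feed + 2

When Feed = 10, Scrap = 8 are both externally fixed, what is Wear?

The joint intervention fixes Feed = 10, Scrap = 8, removing each variable's own equation.
Heat = 3*Speed + 3  [with Speed=-2]  = -3
Wear = -3*Heat + 2*Feed + 2  [with Heat=-3, Feed=10]  = 31

31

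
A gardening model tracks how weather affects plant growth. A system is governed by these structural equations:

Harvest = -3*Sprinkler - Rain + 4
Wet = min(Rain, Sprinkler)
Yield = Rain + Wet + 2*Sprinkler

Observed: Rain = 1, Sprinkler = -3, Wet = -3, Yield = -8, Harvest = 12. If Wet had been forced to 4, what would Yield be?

The intervention breaks the incoming arrows to Wet: Wet = min(Rain, Sprinkler) no longer applies, and Wet = 4.
Yield = Rain + Wet + 2*Sprinkler  [with Rain=1, Wet=4, Sprinkler=-3]  = -1

-1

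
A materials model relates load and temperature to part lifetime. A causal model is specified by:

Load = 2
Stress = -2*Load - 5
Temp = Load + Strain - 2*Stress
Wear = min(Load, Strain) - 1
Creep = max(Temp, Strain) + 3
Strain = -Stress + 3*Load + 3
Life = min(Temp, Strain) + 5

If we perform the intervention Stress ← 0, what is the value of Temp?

11

Under do(Stress=0), the mechanism Stress = -2*Load - 5 is discarded; Stress is fixed at 0.
Strain = -Stress + 3*Load + 3  [with Stress=0, Load=2]  = 9
Temp = Load + Strain - 2*Stress  [with Load=2, Strain=9, Stress=0]  = 11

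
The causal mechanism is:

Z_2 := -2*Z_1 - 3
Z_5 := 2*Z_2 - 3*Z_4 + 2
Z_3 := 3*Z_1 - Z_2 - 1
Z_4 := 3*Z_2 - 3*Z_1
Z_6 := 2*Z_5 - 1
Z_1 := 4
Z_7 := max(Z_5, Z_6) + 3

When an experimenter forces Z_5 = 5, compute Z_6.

9

The intervention breaks the incoming arrows to Z_5: Z_5 := 2*Z_2 - 3*Z_4 + 2 no longer applies, and Z_5 = 5.
Z_6 = 2*Z_5 - 1  [with Z_5=5]  = 9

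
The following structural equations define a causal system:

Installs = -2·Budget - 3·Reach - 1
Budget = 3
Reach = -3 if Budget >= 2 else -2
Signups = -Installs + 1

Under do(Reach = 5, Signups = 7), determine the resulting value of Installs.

The joint intervention fixes Reach = 5, Signups = 7, removing each variable's own equation.
Installs = -2·Budget - 3·Reach - 1  [with Budget=3, Reach=5]  = -22

-22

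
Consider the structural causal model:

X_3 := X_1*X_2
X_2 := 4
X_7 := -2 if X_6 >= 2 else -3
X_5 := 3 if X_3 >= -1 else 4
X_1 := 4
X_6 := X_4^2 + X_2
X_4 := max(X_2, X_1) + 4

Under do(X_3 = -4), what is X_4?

8

The intervention breaks the incoming arrows to X_3: X_3 := X_1*X_2 no longer applies, and X_3 = -4.
X_4 is not downstream of the intervention, so its value is determined by the original equations.
X_4 = max(X_2, X_1) + 4  [with X_2=4, X_1=4]  = 8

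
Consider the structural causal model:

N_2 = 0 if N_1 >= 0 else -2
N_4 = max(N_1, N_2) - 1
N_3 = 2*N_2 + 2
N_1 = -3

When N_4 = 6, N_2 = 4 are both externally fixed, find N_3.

Setting N_4 = 6, N_2 = 4 by intervention discards those variables' equations.
N_3 = 2*N_2 + 2  [with N_2=4]  = 10

10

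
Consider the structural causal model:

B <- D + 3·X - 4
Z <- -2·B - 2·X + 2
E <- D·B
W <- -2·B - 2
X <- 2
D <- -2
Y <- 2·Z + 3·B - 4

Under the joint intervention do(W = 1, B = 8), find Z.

Under do(W = 1, B = 8), each intervened variable's structural equation is replaced by its fixed value.
Z = -2·B - 2·X + 2  [with B=8, X=2]  = -18

-18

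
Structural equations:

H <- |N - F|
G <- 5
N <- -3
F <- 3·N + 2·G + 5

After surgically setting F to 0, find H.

The intervention breaks the incoming arrows to F: F <- 3·N + 2·G + 5 no longer applies, and F = 0.
H = |N - F|  [with N=-3, F=0]  = 3

3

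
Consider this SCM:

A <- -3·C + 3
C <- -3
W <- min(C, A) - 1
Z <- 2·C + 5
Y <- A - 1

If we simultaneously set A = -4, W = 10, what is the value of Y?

Setting A = -4, W = 10 by intervention discards those variables' equations.
Y = A - 1  [with A=-4]  = -5

-5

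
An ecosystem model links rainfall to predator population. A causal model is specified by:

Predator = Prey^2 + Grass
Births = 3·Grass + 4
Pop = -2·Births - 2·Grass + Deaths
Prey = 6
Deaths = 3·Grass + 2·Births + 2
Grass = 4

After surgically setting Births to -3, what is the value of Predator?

Under do(Births=-3), the mechanism Births = 3·Grass + 4 is discarded; Births is fixed at -3.
Since Predator is not a descendant of the intervened variable, it is unaffected.
Predator = Prey^2 + Grass  [with Prey=6, Grass=4]  = 40

40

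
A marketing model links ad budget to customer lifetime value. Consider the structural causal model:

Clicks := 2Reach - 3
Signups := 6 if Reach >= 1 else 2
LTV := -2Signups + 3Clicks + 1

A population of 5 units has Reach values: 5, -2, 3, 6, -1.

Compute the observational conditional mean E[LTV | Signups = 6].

Observing Signups=6 restricts to units where Signups's equation naturally yields 6: Reach ∈ {5, 3, 6}. In that subpopulation LTV = 10, -2, 16, mean 8.

8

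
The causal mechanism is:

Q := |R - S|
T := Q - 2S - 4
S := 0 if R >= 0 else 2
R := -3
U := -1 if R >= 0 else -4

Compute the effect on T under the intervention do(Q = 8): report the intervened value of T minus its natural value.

3

Intervening sets Q = 8 and removes its equation (Q := |R - S|).
S = 0 if R >= 0 else 2  [with R=-3]  = 2
T = Q - 2S - 4  [with Q=8, S=2]  = 0
Without intervention: S = 0 if R >= 0 else 2  [with R=-3]  = 2; Q = |R - S|  [with R=-3, S=2]  = 5; T = Q - 2S - 4  [with Q=5, S=2]  = -3.
Change = 0 − (-3) = 3.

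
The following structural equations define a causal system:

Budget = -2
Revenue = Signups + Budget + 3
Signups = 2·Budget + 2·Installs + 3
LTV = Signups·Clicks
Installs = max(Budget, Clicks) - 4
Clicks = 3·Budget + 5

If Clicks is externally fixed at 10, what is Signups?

11

Under do(Clicks=10), the mechanism Clicks = 3·Budget + 5 is discarded; Clicks is fixed at 10.
Installs = max(Budget, Clicks) - 4  [with Budget=-2, Clicks=10]  = 6
Signups = 2·Budget + 2·Installs + 3  [with Budget=-2, Installs=6]  = 11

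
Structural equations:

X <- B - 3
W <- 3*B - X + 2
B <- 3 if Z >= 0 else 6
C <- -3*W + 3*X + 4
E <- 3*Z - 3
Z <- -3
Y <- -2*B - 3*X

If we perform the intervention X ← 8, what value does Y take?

-36

The intervention breaks the incoming arrows to X: X <- B - 3 no longer applies, and X = 8.
B = 3 if Z >= 0 else 6  [with Z=-3]  = 6
Y = -2*B - 3*X  [with B=6, X=8]  = -36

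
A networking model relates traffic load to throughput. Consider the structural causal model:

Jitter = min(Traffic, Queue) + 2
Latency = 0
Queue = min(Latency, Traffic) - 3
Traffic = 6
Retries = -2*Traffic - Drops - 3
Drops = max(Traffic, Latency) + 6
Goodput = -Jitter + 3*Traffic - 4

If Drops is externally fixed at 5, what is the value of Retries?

-20

Intervening sets Drops = 5 and removes its equation (Drops = max(Traffic, Latency) + 6).
Retries = -2*Traffic - Drops - 3  [with Traffic=6, Drops=5]  = -20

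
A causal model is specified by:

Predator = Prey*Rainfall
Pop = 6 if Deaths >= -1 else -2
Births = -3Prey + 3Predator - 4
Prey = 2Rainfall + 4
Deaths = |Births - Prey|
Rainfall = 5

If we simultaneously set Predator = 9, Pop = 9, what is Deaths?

The joint intervention fixes Predator = 9, Pop = 9, removing each variable's own equation.
Prey = 2Rainfall + 4  [with Rainfall=5]  = 14
Births = -3Prey + 3Predator - 4  [with Prey=14, Predator=9]  = -19
Deaths = |Births - Prey|  [with Births=-19, Prey=14]  = 33

33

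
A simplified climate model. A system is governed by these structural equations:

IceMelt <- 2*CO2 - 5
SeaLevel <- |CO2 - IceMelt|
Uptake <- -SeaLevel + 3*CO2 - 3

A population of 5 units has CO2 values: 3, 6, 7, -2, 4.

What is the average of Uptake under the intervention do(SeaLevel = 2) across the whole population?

5.8

Under do(SeaLevel=2), SeaLevel's equation is replaced by SeaLevel=2 for every unit. Per-unit Uptake: 4, 13, 16, -11, 7. Mean = 5.8.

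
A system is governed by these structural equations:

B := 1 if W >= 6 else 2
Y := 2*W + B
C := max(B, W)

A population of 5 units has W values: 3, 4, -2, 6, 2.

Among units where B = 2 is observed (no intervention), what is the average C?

E[C|B=2] averages over only the 4 units with B=2 (W = 3, 4, -2, 2): C = 3, 4, 2, 2, mean 2.75.

2.75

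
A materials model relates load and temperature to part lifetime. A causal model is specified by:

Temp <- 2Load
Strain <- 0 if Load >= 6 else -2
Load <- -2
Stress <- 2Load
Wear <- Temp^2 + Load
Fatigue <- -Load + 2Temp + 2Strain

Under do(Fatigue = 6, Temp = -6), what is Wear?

Setting Fatigue = 6, Temp = -6 by intervention discards those variables' equations.
Wear = Temp^2 + Load  [with Temp=-6, Load=-2]  = 34

34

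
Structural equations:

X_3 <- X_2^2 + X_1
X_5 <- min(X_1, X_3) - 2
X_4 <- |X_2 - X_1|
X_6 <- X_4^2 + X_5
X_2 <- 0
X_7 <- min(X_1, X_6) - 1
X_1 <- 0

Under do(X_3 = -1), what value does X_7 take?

The intervention breaks the incoming arrows to X_3: X_3 <- X_2^2 + X_1 no longer applies, and X_3 = -1.
X_4 = |X_2 - X_1|  [with X_2=0, X_1=0]  = 0
X_5 = min(X_1, X_3) - 2  [with X_1=0, X_3=-1]  = -3
X_6 = X_4^2 + X_5  [with X_4=0, X_5=-3]  = -3
X_7 = min(X_1, X_6) - 1  [with X_1=0, X_6=-3]  = -4

-4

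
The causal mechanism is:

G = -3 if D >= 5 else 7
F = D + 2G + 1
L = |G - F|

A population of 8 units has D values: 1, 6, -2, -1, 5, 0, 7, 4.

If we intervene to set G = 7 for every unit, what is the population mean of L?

Under do(G=7), G's equation is replaced by G=7 for every unit. Per-unit L: 9, 14, 6, 7, 13, 8, 15, 12. Mean = 10.5.

10.5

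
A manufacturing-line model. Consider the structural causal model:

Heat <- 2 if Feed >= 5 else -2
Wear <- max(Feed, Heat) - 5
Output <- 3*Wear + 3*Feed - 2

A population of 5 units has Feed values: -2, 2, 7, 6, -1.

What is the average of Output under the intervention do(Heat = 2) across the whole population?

do(Heat=2) breaks Heat's dependence on Feed. With Heat=2 fixed, Output across the units is -17, -5, 25, 19, -14, mean 1.6.

1.6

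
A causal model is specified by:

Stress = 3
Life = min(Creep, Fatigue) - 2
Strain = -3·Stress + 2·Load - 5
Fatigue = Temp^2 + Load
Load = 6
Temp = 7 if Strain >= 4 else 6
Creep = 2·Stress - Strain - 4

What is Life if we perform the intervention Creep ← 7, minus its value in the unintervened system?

3

Under do(Creep=7), the mechanism Creep = 2·Stress - Strain - 4 is discarded; Creep is fixed at 7.
Strain = -3·Stress + 2·Load - 5  [with Stress=3, Load=6]  = -2
Temp = 7 if Strain >= 4 else 6  [with Strain=-2]  = 6
Fatigue = Temp^2 + Load  [with Temp=6, Load=6]  = 42
Life = min(Creep, Fatigue) - 2  [with Creep=7, Fatigue=42]  = 5
Without intervention: Strain = -3·Stress + 2·Load - 5  [with Stress=3, Load=6]  = -2; Temp = 7 if Strain >= 4 else 6  [with Strain=-2]  = 6; Creep = 2·Stress - Strain - 4  [with Stress=3, Strain=-2]  = 4; Fatigue = Temp^2 + Load  [with Temp=6, Load=6]  = 42; Life = min(Creep, Fatigue) - 2  [with Creep=4, Fatigue=42]  = 2.
Change = 5 − 2 = 3.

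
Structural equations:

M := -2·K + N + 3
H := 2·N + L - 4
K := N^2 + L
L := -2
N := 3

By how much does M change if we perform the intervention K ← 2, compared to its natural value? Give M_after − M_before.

Intervening sets K = 2 and removes its equation (K := N^2 + L).
M = -2·K + N + 3  [with K=2, N=3]  = 2
Without intervention: K = N^2 + L  [with N=3, L=-2]  = 7; M = -2·K + N + 3  [with K=7, N=3]  = -8.
Change = 2 − (-8) = 10.

10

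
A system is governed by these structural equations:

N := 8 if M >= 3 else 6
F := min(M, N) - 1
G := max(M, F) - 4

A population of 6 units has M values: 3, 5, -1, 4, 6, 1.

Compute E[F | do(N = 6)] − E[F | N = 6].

The intervention sets N=6 in all 6 units regardless of M. Recomputing F per unit gives 2, 4, -2, 3, 5, 0; average 2.
Conditioning on N=6 selects the 2 unit(s) with M ∈ {-1, 1}. Their F values: -2, 0. Mean = -1.
Difference = 2 − (-1) = 3.

3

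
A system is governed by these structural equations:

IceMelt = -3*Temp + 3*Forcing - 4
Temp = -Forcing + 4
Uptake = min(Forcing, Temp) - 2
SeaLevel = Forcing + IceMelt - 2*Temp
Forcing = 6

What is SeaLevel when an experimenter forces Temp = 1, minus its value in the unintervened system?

-15

Under do(Temp=1), the mechanism Temp = -Forcing + 4 is discarded; Temp is fixed at 1.
IceMelt = -3*Temp + 3*Forcing - 4  [with Temp=1, Forcing=6]  = 11
SeaLevel = Forcing + IceMelt - 2*Temp  [with Forcing=6, IceMelt=11, Temp=1]  = 15
Without intervention: Temp = -Forcing + 4  [with Forcing=6]  = -2; IceMelt = -3*Temp + 3*Forcing - 4  [with Temp=-2, Forcing=6]  = 20; SeaLevel = Forcing + IceMelt - 2*Temp  [with Forcing=6, IceMelt=20, Temp=-2]  = 30.
Change = 15 − 30 = -15.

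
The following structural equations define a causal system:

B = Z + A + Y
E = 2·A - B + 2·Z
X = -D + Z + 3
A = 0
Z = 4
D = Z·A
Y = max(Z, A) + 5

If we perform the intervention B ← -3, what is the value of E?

The intervention breaks the incoming arrows to B: B = Z + A + Y no longer applies, and B = -3.
E = 2·A - B + 2·Z  [with A=0, B=-3, Z=4]  = 11

11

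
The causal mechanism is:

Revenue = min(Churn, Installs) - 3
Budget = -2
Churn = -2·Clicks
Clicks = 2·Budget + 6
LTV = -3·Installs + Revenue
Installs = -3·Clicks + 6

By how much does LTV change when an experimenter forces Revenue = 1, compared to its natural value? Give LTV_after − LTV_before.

The intervention breaks the incoming arrows to Revenue: Revenue = min(Churn, Installs) - 3 no longer applies, and Revenue = 1.
Clicks = 2·Budget + 6  [with Budget=-2]  = 2
Installs = -3·Clicks + 6  [with Clicks=2]  = 0
LTV = -3·Installs + Revenue  [with Installs=0, Revenue=1]  = 1
Without intervention: Clicks = 2·Budget + 6  [with Budget=-2]  = 2; Installs = -3·Clicks + 6  [with Clicks=2]  = 0; Churn = -2·Clicks  [with Clicks=2]  = -4; Revenue = min(Churn, Installs) - 3  [with Churn=-4, Installs=0]  = -7; LTV = -3·Installs + Revenue  [with Installs=0, Revenue=-7]  = -7.
Change = 1 − (-7) = 8.

8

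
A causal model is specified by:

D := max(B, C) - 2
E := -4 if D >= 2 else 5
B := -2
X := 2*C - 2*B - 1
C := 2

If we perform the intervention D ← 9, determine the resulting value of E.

-4

Intervening sets D = 9 and removes its equation (D := max(B, C) - 2).
E = -4 if D >= 2 else 5  [with D=9]  = -4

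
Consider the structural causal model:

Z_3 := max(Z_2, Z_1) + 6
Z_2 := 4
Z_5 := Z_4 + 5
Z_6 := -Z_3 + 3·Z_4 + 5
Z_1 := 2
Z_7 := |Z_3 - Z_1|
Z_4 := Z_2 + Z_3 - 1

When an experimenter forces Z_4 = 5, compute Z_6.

10

Under do(Z_4=5), the mechanism Z_4 := Z_2 + Z_3 - 1 is discarded; Z_4 is fixed at 5.
Z_3 = max(Z_2, Z_1) + 6  [with Z_2=4, Z_1=2]  = 10
Z_6 = -Z_3 + 3·Z_4 + 5  [with Z_3=10, Z_4=5]  = 10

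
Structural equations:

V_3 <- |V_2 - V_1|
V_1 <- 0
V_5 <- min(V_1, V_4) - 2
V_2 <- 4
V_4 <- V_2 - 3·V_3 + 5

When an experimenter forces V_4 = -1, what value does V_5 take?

Intervening sets V_4 = -1 and removes its equation (V_4 <- V_2 - 3·V_3 + 5).
V_5 = min(V_1, V_4) - 2  [with V_1=0, V_4=-1]  = -3

-3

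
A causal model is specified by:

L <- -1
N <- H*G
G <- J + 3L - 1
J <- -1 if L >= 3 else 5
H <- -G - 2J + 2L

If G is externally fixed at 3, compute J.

Under do(G=3), the mechanism G <- J + 3L - 1 is discarded; G is fixed at 3.
Since J is not a descendant of the intervened variable, it is unaffected.
J = -1 if L >= 3 else 5  [with L=-1]  = 5

5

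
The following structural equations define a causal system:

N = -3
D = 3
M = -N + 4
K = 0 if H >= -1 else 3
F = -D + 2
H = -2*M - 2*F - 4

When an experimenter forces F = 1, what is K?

3

The intervention breaks the incoming arrows to F: F = -D + 2 no longer applies, and F = 1.
M = -N + 4  [with N=-3]  = 7
H = -2*M - 2*F - 4  [with M=7, F=1]  = -20
K = 0 if H >= -1 else 3  [with H=-20]  = 3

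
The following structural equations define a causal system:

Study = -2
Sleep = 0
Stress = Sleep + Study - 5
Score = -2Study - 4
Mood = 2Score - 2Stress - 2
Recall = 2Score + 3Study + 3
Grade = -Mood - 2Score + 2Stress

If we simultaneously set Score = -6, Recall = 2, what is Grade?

Setting Score = -6, Recall = 2 by intervention discards those variables' equations.
Stress = Sleep + Study - 5  [with Sleep=0, Study=-2]  = -7
Mood = 2Score - 2Stress - 2  [with Score=-6, Stress=-7]  = 0
Grade = -Mood - 2Score + 2Stress  [with Mood=0, Score=-6, Stress=-7]  = -2

-2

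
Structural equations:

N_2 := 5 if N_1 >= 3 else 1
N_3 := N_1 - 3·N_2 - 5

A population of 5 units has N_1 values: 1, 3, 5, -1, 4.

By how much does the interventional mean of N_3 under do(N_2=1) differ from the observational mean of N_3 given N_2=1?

Every unit gets N_2=1 under the intervention. N_3 values become -7, -5, -3, -9, -4; E[N_3|do(N_2=1)] = -5.6.
Conditioning on N_2=1 selects the 2 unit(s) with N_1 ∈ {1, -1}. Their N_3 values: -7, -9. Mean = -8.
Difference = -5.6 − (-8) = 2.4.

2.4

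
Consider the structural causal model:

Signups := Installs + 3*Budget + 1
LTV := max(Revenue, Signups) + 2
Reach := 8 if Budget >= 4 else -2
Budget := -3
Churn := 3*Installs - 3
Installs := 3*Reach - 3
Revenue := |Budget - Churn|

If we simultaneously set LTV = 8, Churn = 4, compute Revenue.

7

Setting LTV = 8, Churn = 4 by intervention discards those variables' equations.
Revenue = |Budget - Churn|  [with Budget=-3, Churn=4]  = 7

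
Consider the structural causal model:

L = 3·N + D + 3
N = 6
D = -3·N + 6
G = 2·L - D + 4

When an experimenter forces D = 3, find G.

49

Under do(D=3), the mechanism D = -3·N + 6 is discarded; D is fixed at 3.
L = 3·N + D + 3  [with N=6, D=3]  = 24
G = 2·L - D + 4  [with L=24, D=3]  = 49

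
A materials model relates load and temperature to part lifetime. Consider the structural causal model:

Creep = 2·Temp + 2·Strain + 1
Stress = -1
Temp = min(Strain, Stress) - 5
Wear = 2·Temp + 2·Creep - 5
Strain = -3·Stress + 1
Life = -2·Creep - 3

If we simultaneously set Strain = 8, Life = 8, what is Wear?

Setting Strain = 8, Life = 8 by intervention discards those variables' equations.
Temp = min(Strain, Stress) - 5  [with Strain=8, Stress=-1]  = -6
Creep = 2·Temp + 2·Strain + 1  [with Temp=-6, Strain=8]  = 5
Wear = 2·Temp + 2·Creep - 5  [with Temp=-6, Creep=5]  = -7

-7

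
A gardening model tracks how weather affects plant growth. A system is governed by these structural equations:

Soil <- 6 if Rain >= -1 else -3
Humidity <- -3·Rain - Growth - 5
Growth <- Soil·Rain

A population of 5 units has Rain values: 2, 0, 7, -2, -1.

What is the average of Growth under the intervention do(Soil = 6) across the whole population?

Under do(Soil=6), Soil's equation is replaced by Soil=6 for every unit. Per-unit Growth: 12, 0, 42, -12, -6. Mean = 7.2.

7.2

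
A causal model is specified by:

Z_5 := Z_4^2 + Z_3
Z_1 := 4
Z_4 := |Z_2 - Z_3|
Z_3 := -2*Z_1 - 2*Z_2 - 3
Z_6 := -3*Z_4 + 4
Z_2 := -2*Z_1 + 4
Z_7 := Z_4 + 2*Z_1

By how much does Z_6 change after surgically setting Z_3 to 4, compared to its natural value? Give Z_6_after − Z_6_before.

-21

The intervention breaks the incoming arrows to Z_3: Z_3 := -2*Z_1 - 2*Z_2 - 3 no longer applies, and Z_3 = 4.
Z_2 = -2*Z_1 + 4  [with Z_1=4]  = -4
Z_4 = |Z_2 - Z_3|  [with Z_2=-4, Z_3=4]  = 8
Z_6 = -3*Z_4 + 4  [with Z_4=8]  = -20
Without intervention: Z_2 = -2*Z_1 + 4  [with Z_1=4]  = -4; Z_3 = -2*Z_1 - 2*Z_2 - 3  [with Z_1=4, Z_2=-4]  = -3; Z_4 = |Z_2 - Z_3|  [with Z_2=-4, Z_3=-3]  = 1; Z_6 = -3*Z_4 + 4  [with Z_4=1]  = 1.
Change = -20 − 1 = -21.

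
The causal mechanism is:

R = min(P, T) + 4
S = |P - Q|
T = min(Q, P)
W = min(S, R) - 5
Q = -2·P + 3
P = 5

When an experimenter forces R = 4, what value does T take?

-7

do(R=4) replaces the equation R = min(P, T) + 4 with the constant R = 4.
T is not downstream of the intervention, so its value is determined by the original equations.
Q = -2·P + 3  [with P=5]  = -7
T = min(Q, P)  [with Q=-7, P=5]  = -7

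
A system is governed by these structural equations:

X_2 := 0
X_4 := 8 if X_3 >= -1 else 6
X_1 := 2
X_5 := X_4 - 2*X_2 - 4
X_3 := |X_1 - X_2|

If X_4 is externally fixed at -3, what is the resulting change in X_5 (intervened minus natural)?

-11

Intervening sets X_4 = -3 and removes its equation (X_4 := 8 if X_3 >= -1 else 6).
X_5 = X_4 - 2*X_2 - 4  [with X_4=-3, X_2=0]  = -7
Without intervention: X_3 = |X_1 - X_2|  [with X_1=2, X_2=0]  = 2; X_4 = 8 if X_3 >= -1 else 6  [with X_3=2]  = 8; X_5 = X_4 - 2*X_2 - 4  [with X_4=8, X_2=0]  = 4.
Change = -7 − 4 = -11.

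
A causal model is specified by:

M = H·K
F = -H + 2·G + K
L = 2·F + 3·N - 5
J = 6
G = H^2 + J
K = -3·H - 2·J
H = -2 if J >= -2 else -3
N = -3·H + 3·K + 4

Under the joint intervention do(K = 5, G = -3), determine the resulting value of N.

Setting K = 5, G = -3 by intervention discards those variables' equations.
H = -2 if J >= -2 else -3  [with J=6]  = -2
N = -3·H + 3·K + 4  [with H=-2, K=5]  = 25

25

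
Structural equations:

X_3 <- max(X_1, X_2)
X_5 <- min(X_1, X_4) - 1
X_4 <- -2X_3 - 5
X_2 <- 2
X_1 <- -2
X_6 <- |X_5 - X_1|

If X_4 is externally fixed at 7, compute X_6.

Under do(X_4=7), the mechanism X_4 <- -2X_3 - 5 is discarded; X_4 is fixed at 7.
X_5 = min(X_1, X_4) - 1  [with X_1=-2, X_4=7]  = -3
X_6 = |X_5 - X_1|  [with X_5=-3, X_1=-2]  = 1

1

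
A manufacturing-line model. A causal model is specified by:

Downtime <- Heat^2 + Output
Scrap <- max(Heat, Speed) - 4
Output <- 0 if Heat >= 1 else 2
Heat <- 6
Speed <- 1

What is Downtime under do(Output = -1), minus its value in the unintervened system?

-1

Intervening sets Output = -1 and removes its equation (Output <- 0 if Heat >= 1 else 2).
Downtime = Heat^2 + Output  [with Heat=6, Output=-1]  = 35
Without intervention: Output = 0 if Heat >= 1 else 2  [with Heat=6]  = 0; Downtime = Heat^2 + Output  [with Heat=6, Output=0]  = 36.
Change = 35 − 36 = -1.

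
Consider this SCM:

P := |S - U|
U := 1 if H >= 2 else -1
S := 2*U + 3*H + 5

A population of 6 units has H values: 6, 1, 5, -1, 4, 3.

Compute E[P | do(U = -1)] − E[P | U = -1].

9

do(U=-1) breaks U's dependence on H. With U=-1 fixed, P across the units is 22, 7, 19, 1, 16, 13, mean 13.
E[P|U=-1] averages over only the 2 units with U=-1 (H = 1, -1): P = 7, 1, mean 4.
Difference = 13 − 4 = 9.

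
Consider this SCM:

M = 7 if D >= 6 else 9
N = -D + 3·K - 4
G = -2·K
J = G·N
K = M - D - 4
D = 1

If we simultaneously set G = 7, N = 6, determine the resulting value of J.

42

Setting G = 7, N = 6 by intervention discards those variables' equations.
J = G·N  [with G=7, N=6]  = 42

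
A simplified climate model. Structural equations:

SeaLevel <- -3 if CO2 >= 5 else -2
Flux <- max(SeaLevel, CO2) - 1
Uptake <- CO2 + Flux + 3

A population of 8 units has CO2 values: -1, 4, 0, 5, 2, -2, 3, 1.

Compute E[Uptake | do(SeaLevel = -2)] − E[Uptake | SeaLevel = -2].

1

Under do(SeaLevel=-2), SeaLevel's equation is replaced by SeaLevel=-2 for every unit. Per-unit Uptake: 0, 10, 2, 12, 6, -2, 8, 4. Mean = 5.
E[Uptake|SeaLevel=-2] averages over only the 7 units with SeaLevel=-2 (CO2 = -1, 4, 0, 2, -2, 3, 1): Uptake = 0, 10, 2, 6, -2, 8, 4, mean 4.
Difference = 5 − 4 = 1.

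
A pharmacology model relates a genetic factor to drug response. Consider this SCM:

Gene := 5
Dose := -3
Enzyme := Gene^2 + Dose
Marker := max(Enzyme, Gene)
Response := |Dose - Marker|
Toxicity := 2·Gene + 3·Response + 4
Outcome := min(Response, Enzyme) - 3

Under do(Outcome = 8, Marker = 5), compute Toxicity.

38

Setting Outcome = 8, Marker = 5 by intervention discards those variables' equations.
Response = |Dose - Marker|  [with Dose=-3, Marker=5]  = 8
Toxicity = 2·Gene + 3·Response + 4  [with Gene=5, Response=8]  = 38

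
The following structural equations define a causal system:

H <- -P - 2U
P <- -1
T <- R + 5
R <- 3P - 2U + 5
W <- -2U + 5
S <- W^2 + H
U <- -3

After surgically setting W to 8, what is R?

8

do(W=8) replaces the equation W <- -2U + 5 with the constant W = 8.
R is not downstream of the intervention, so its value is determined by the original equations.
R = 3P - 2U + 5  [with P=-1, U=-3]  = 8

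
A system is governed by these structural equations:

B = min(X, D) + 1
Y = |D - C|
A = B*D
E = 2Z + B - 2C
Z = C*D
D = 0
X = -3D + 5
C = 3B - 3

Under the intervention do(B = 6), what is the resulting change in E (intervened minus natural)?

-25

The intervention breaks the incoming arrows to B: B = min(X, D) + 1 no longer applies, and B = 6.
C = 3B - 3  [with B=6]  = 15
Z = C*D  [with C=15, D=0]  = 0
E = 2Z + B - 2C  [with Z=0, B=6, C=15]  = -24
Without intervention: X = -3D + 5  [with D=0]  = 5; B = min(X, D) + 1  [with X=5, D=0]  = 1; C = 3B - 3  [with B=1]  = 0; Z = C*D  [with C=0, D=0]  = 0; E = 2Z + B - 2C  [with Z=0, B=1, C=0]  = 1.
Change = -24 − 1 = -25.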